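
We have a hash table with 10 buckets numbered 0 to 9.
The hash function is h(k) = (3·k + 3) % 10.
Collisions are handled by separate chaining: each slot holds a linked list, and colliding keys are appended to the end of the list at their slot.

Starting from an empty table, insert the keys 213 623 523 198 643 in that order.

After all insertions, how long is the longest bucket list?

213 → bucket 2
623 → bucket 2 (collision)
523 → bucket 2 (collision)
198 → bucket 7
643 → bucket 2 (collision)
Final buckets:
0: _
1: _
2: 213 -> 623 -> 523 -> 643
3: _
4: _
5: _
6: _
7: 198
8: _
9: _

4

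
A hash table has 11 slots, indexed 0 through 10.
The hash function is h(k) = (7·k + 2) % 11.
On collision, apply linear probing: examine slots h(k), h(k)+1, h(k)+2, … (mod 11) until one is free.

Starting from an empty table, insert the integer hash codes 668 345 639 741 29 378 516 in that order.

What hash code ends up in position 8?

345

Insert 668: h=3, slot 3 empty -> index 3.
Insert 345: h=8, slot 8 empty -> index 8.
Insert 639: h=9, slot 9 empty -> index 9.
Insert 741: h=8, slots 8,9 occupied -> index 10.
Insert 29: h=7, slot 7 empty -> index 7.
Insert 378: h=8, slots 8,9,10 occupied -> index 0.
Insert 516: h=6, slot 6 empty -> index 6.
Table: [378, _, _, 668, _, _, 516, 29, 345, 639, 741]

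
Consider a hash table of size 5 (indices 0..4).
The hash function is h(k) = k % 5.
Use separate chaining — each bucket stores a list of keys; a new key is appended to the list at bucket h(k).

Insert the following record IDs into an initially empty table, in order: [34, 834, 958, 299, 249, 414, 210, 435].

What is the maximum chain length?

5

Insert 34: h=4, bucket 4 empty → new chain.
Insert 834: h=4, bucket 4 nonempty → append to chain.
Insert 958: h=3, bucket 3 empty → new chain.
Insert 299: h=4, bucket 4 nonempty → append to chain.
Insert 249: h=4, bucket 4 nonempty → append to chain.
Insert 414: h=4, bucket 4 nonempty → append to chain.
Insert 210: h=0, bucket 0 empty → new chain.
Insert 435: h=0, bucket 0 nonempty → append to chain.
Final buckets:
0: 210 -> 435
1: -
2: -
3: 958
4: 34 -> 834 -> 299 -> 249 -> 414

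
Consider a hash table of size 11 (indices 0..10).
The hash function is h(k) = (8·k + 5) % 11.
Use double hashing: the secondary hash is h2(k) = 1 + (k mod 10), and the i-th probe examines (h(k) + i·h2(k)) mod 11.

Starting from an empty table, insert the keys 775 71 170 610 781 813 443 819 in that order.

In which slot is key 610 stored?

775: h=1 → slot 1
71: h=1, h2=2, probe 1,3 → slot 3
170: h=1, h2=1, probe 1,2 → slot 2
610: h=1, h2=1, probe 1,2,3,4 → slot 4
781: h=5 → slot 5
813: h=8 → slot 8
443: h=7 → slot 7
819: h=1, h2=10, probe 1,0 → slot 0
Table: [819, 775, 170, 71, 610, 781, —, 443, 813, —, —]

4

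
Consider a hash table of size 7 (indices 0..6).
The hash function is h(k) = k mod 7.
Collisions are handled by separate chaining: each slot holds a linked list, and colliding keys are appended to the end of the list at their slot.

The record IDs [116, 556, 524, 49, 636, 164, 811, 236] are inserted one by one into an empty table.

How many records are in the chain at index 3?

2

Insert 116: h=4, bucket 4 empty -> new chain.
Insert 556: h=3, bucket 3 empty -> new chain.
Insert 524: h=6, bucket 6 empty -> new chain.
Insert 49: h=0, bucket 0 empty -> new chain.
Insert 636: h=6, bucket 6 nonempty -> append to chain.
Insert 164: h=3, bucket 3 nonempty -> append to chain.
Insert 811: h=6, bucket 6 nonempty -> append to chain.
Insert 236: h=5, bucket 5 empty -> new chain.
Final buckets:
0: 49
1: ∅
2: ∅
3: 556 -> 164
4: 116
5: 236
6: 524 -> 636 -> 811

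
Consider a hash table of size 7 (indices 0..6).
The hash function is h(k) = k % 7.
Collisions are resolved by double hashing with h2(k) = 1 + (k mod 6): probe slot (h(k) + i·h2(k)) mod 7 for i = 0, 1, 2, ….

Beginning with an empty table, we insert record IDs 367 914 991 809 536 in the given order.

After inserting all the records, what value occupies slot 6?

991

367: h=3 => slot 3
914: h=4 => slot 4
991: h=4, h2=2, probe 4,6 => slot 6
809: h=4, h2=6, probe 4,3,2 => slot 2
536: h=4, h2=3, probe 4,0 => slot 0
Table: [536, ∅, 809, 367, 914, ∅, 991]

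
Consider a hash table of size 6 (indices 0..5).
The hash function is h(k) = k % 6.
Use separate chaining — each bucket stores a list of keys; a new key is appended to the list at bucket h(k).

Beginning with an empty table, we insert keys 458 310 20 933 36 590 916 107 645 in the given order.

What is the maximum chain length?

3

Insert 458: h=2, bucket 2 empty -> new chain.
Insert 310: h=4, bucket 4 empty -> new chain.
Insert 20: h=2, bucket 2 nonempty -> append to chain.
Insert 933: h=3, bucket 3 empty -> new chain.
Insert 36: h=0, bucket 0 empty -> new chain.
Insert 590: h=2, bucket 2 nonempty -> append to chain.
Insert 916: h=4, bucket 4 nonempty -> append to chain.
Insert 107: h=5, bucket 5 empty -> new chain.
Insert 645: h=3, bucket 3 nonempty -> append to chain.
Final buckets:
0: 36
1: _
2: 458 -> 20 -> 590
3: 933 -> 645
4: 310 -> 916
5: 107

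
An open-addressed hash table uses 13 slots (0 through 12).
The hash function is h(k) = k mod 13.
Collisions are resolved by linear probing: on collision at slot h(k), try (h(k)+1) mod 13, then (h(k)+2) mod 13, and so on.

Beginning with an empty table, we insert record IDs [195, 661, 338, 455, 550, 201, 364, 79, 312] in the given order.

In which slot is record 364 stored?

3

Insert 195: h=0, slot 0 empty -> index 0.
Insert 661: h=11, slot 11 empty -> index 11.
Insert 338: h=0, slot 0 occupied -> index 1.
Insert 455: h=0, slots 0,1 occupied -> index 2.
Insert 550: h=4, slot 4 empty -> index 4.
Insert 201: h=6, slot 6 empty -> index 6.
Insert 364: h=0, slots 0,1,2 occupied -> index 3.
Insert 79: h=1, slots 1,2,3,4 occupied -> index 5.
Insert 312: h=0, slots 0,1,2,3,4,5,6 occupied -> index 7.
Table: [195, 338, 455, 364, 550, 79, 201, 312, -, -, -, 661, -]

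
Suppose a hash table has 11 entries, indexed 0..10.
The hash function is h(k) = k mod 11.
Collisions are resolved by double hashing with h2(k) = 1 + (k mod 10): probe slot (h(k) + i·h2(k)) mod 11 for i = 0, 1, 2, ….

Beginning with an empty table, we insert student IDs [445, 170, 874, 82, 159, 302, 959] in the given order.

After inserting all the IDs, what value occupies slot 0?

445 hashes to 5; slot 5 is free → place at 5.
170 hashes to 5, h2=1; 5 taken → place at 6.
874 hashes to 5, h2=5; 5 taken → place at 10.
82 hashes to 5, h2=3; 5 taken → place at 8.
159 hashes to 5, h2=10; 5 taken → place at 4.
302 hashes to 5, h2=3; 5,8 taken → place at 0.
959 hashes to 2; slot 2 is free → place at 2.
Table: [302, -, 959, -, 159, 445, 170, -, 82, -, 874]

302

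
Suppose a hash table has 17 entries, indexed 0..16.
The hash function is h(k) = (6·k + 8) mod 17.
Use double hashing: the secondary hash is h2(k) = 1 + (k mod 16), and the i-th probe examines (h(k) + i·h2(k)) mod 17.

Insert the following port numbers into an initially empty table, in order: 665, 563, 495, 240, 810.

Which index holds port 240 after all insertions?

4

665: h=3 → slot 3
563: h=3, h2=4, probe 3,7 → slot 7
495: h=3, h2=16, probe 3,2 → slot 2
240: h=3, h2=1, probe 3,4 → slot 4
810: h=6 → slot 6
Table: [., ., 495, 665, 240, ., 810, 563, ., ., ., ., ., ., ., ., .]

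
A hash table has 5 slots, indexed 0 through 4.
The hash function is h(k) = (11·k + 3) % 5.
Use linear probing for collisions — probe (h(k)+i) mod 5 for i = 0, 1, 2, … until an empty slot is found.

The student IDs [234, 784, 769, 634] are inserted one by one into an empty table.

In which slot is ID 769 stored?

4

234 hashes to 2; slot 2 is free → place at 2.
784 hashes to 2; 2 taken → place at 3.
769 hashes to 2; 2,3 taken → place at 4.
634 hashes to 2; 2,3,4 taken → place at 0.
Table: [634, —, 234, 784, 769]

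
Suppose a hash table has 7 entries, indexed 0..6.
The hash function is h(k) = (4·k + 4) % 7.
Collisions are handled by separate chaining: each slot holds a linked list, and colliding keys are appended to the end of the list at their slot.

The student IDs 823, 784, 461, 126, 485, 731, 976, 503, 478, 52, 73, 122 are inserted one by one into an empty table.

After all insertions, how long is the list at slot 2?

5

Insert 823: h=6, bucket 6 empty → new chain.
Insert 784: h=4, bucket 4 empty → new chain.
Insert 461: h=0, bucket 0 empty → new chain.
Insert 126: h=4, bucket 4 nonempty → append to chain.
Insert 485: h=5, bucket 5 empty → new chain.
Insert 731: h=2, bucket 2 empty → new chain.
Insert 976: h=2, bucket 2 nonempty → append to chain.
Insert 503: h=0, bucket 0 nonempty → append to chain.
Insert 478: h=5, bucket 5 nonempty → append to chain.
Insert 52: h=2, bucket 2 nonempty → append to chain.
Insert 73: h=2, bucket 2 nonempty → append to chain.
Insert 122: h=2, bucket 2 nonempty → append to chain.
Final buckets:
0: 461 -> 503
1: .
2: 731 -> 976 -> 52 -> 73 -> 122
3: .
4: 784 -> 126
5: 485 -> 478
6: 823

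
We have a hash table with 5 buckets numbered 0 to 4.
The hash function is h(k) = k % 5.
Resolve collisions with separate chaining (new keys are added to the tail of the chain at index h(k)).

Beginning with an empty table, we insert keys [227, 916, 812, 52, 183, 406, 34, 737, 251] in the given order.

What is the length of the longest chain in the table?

4

Insert 227: h=2, bucket 2 empty -> new chain.
Insert 916: h=1, bucket 1 empty -> new chain.
Insert 812: h=2, bucket 2 nonempty -> append to chain.
Insert 52: h=2, bucket 2 nonempty -> append to chain.
Insert 183: h=3, bucket 3 empty -> new chain.
Insert 406: h=1, bucket 1 nonempty -> append to chain.
Insert 34: h=4, bucket 4 empty -> new chain.
Insert 737: h=2, bucket 2 nonempty -> append to chain.
Insert 251: h=1, bucket 1 nonempty -> append to chain.
Final buckets:
0: _
1: 916 -> 406 -> 251
2: 227 -> 812 -> 52 -> 737
3: 183
4: 34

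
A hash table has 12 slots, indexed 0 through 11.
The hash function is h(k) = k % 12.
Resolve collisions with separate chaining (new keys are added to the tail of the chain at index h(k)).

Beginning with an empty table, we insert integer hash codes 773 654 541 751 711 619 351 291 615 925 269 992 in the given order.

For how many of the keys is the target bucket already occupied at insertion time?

773 → bucket 5
654 → bucket 6
541 → bucket 1
751 → bucket 7
711 → bucket 3
619 → bucket 7 (collision)
351 → bucket 3 (collision)
291 → bucket 3 (collision)
615 → bucket 3 (collision)
925 → bucket 1 (collision)
269 → bucket 5 (collision)
992 → bucket 8
Final buckets:
0: ∅
1: 541 -> 925
2: ∅
3: 711 -> 351 -> 291 -> 615
4: ∅
5: 773 -> 269
6: 654
7: 751 -> 619
8: 992
9: ∅
10: ∅
11: ∅

6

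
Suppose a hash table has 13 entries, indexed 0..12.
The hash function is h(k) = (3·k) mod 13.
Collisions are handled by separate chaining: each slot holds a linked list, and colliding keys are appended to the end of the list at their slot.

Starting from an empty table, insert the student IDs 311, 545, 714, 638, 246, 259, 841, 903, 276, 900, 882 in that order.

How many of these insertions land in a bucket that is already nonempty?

5

Insert 311: h=10, bucket 10 empty → new chain.
Insert 545: h=10, bucket 10 nonempty → append to chain.
Insert 714: h=10, bucket 10 nonempty → append to chain.
Insert 638: h=3, bucket 3 empty → new chain.
Insert 246: h=10, bucket 10 nonempty → append to chain.
Insert 259: h=10, bucket 10 nonempty → append to chain.
Insert 841: h=1, bucket 1 empty → new chain.
Insert 903: h=5, bucket 5 empty → new chain.
Insert 276: h=9, bucket 9 empty → new chain.
Insert 900: h=9, bucket 9 nonempty → append to chain.
Insert 882: h=7, bucket 7 empty → new chain.
Final buckets:
0: _
1: 841
2: _
3: 638
4: _
5: 903
6: _
7: 882
8: _
9: 276 -> 900
10: 311 -> 545 -> 714 -> 246 -> 259
11: _
12: _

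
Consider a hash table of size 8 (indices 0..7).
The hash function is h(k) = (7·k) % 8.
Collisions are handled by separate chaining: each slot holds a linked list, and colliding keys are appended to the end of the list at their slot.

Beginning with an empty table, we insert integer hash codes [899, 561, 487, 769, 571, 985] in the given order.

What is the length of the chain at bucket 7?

3

Insert 899: h=5, bucket 5 empty -> new chain.
Insert 561: h=7, bucket 7 empty -> new chain.
Insert 487: h=1, bucket 1 empty -> new chain.
Insert 769: h=7, bucket 7 nonempty -> append to chain.
Insert 571: h=5, bucket 5 nonempty -> append to chain.
Insert 985: h=7, bucket 7 nonempty -> append to chain.
Final buckets:
0: _
1: 487
2: _
3: _
4: _
5: 899 -> 571
6: _
7: 561 -> 769 -> 985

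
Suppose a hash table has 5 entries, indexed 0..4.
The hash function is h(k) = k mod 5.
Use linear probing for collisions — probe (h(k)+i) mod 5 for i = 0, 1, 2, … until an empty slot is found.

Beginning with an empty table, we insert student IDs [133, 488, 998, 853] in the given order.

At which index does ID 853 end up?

1

133: h=3 -> slot 3
488: h=3, probe 3,4 -> slot 4
998: h=3, probe 3,4,0 -> slot 0
853: h=3, probe 3,4,0,1 -> slot 1
Table: [998, 853, -, 133, 488]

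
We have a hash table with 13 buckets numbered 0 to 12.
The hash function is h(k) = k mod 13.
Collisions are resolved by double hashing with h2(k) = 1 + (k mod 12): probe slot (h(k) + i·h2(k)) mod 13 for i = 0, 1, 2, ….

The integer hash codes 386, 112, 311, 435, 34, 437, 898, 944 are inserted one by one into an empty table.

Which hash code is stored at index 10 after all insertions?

386: h=9 -> slot 9
112: h=8 -> slot 8
311: h=12 -> slot 12
435: h=6 -> slot 6
34: h=8, h2=11, probe 8,6,4 -> slot 4
437: h=8, h2=6, probe 8,1 -> slot 1
898: h=1, h2=11, probe 1,12,10 -> slot 10
944: h=8, h2=9, probe 8,4,0 -> slot 0
Table: [944, 437, ∅, ∅, 34, ∅, 435, ∅, 112, 386, 898, ∅, 311]

898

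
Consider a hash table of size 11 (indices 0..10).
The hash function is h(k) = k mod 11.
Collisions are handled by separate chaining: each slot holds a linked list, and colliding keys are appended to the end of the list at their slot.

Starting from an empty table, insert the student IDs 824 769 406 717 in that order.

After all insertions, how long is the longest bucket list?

Insert 824: h=10, bucket 10 empty → new chain.
Insert 769: h=10, bucket 10 nonempty → append to chain.
Insert 406: h=10, bucket 10 nonempty → append to chain.
Insert 717: h=2, bucket 2 empty → new chain.
Final buckets:
0: -
1: -
2: 717
3: -
4: -
5: -
6: -
7: -
8: -
9: -
10: 824 -> 769 -> 406

3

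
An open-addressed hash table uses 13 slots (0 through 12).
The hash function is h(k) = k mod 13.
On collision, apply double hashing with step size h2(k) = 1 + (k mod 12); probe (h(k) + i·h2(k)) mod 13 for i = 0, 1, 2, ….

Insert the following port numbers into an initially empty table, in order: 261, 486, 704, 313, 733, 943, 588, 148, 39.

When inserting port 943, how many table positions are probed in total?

261 hashes to 1; slot 1 is free → place at 1.
486 hashes to 5; slot 5 is free → place at 5.
704 hashes to 2; slot 2 is free → place at 2.
313 hashes to 1, h2=2; 1 taken → place at 3.
733 hashes to 5, h2=2; 5 taken → place at 7.
943 hashes to 7, h2=8; 7,2 taken → place at 10.
588 hashes to 3, h2=1; 3 taken → place at 4.
148 hashes to 5, h2=5; 5,10,2,7 taken → place at 12.
39 hashes to 0; slot 0 is free → place at 0.
Table: [39, 261, 704, 313, 588, 486, -, 733, -, -, 943, -, 148]

3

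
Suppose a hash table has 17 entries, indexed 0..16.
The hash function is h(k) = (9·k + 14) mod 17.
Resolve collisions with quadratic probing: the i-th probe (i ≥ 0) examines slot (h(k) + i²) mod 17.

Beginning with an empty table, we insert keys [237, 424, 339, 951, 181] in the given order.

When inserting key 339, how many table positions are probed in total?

237 hashes to 5; slot 5 is free -> place at 5.
424 hashes to 5; 5 taken -> place at 6.
339 hashes to 5; 5,6 taken -> place at 9.
951 hashes to 5; 5,6,9 taken -> place at 14.
181 hashes to 11; slot 11 is free -> place at 11.
Table: [_, _, _, _, _, 237, 424, _, _, 339, _, 181, _, _, 951, _, _]

3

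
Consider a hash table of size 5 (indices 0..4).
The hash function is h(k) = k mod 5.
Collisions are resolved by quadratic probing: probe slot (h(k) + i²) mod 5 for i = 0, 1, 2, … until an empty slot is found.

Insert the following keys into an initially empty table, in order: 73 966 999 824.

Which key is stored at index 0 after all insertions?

73: h=3 -> slot 3
966: h=1 -> slot 1
999: h=4 -> slot 4
824: h=4, probe 4,0 -> slot 0
Table: [824, 966, ∅, 73, 999]

824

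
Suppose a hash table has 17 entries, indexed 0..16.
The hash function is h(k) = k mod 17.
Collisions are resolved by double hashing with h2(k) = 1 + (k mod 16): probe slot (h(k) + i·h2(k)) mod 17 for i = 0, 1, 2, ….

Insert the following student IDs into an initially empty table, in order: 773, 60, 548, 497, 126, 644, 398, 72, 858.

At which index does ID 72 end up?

13

773: h=8 => slot 8
60: h=9 => slot 9
548: h=4 => slot 4
497: h=4, h2=2, probe 4,6 => slot 6
126: h=7 => slot 7
644: h=15 => slot 15
398: h=7, h2=15, probe 7,5 => slot 5
72: h=4, h2=9, probe 4,13 => slot 13
858: h=8, h2=11, probe 8,2 => slot 2
Table: [_, _, 858, _, 548, 398, 497, 126, 773, 60, _, _, _, 72, _, 644, _]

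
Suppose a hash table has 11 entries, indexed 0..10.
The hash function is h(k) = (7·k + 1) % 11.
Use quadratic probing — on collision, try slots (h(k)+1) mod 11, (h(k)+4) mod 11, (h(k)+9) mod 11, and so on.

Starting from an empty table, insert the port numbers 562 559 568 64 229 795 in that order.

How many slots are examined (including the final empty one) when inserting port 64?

Insert 562: h=8, slot 8 empty → index 8.
Insert 559: h=9, slot 9 empty → index 9.
Insert 568: h=6, slot 6 empty → index 6.
Insert 64: h=9, slot 9 occupied → index 10.
Insert 229: h=9, slots 9,10 occupied → index 2.
Insert 795: h=0, slot 0 empty → index 0.
Table: [795, —, 229, —, —, —, 568, —, 562, 559, 64]

2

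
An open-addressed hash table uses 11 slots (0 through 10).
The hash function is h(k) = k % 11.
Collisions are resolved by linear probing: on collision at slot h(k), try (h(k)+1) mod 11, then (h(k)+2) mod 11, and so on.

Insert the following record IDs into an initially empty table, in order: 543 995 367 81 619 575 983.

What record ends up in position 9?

Insert 543: h=4, slot 4 empty -> index 4.
Insert 995: h=5, slot 5 empty -> index 5.
Insert 367: h=4, slots 4,5 occupied -> index 6.
Insert 81: h=4, slots 4,5,6 occupied -> index 7.
Insert 619: h=3, slot 3 empty -> index 3.
Insert 575: h=3, slots 3,4,5,6,7 occupied -> index 8.
Insert 983: h=4, slots 4,5,6,7,8 occupied -> index 9.
Table: [∅, ∅, ∅, 619, 543, 995, 367, 81, 575, 983, ∅]

983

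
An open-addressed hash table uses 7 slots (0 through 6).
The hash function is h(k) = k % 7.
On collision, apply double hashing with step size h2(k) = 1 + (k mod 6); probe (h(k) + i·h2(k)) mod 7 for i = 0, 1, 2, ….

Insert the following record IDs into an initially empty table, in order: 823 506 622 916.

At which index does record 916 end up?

0

823 hashes to 4; slot 4 is free -> place at 4.
506 hashes to 2; slot 2 is free -> place at 2.
622 hashes to 6; slot 6 is free -> place at 6.
916 hashes to 6, h2=5; 6,4,2 taken -> place at 0.
Table: [916, _, 506, _, 823, _, 622]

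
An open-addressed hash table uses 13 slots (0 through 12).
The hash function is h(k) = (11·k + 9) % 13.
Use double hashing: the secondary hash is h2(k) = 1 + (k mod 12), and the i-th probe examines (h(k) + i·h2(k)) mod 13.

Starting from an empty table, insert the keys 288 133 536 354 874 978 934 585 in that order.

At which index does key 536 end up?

288: h=5 → slot 5
133: h=3 → slot 3
536: h=3, h2=9, probe 3,12 → slot 12
354: h=3, h2=7, probe 3,10 → slot 10
874: h=3, h2=11, probe 3,1 → slot 1
978: h=3, h2=7, probe 3,10,4 → slot 4
934: h=0 → slot 0
585: h=9 → slot 9
Table: [934, 874, _, 133, 978, 288, _, _, _, 585, 354, _, 536]

12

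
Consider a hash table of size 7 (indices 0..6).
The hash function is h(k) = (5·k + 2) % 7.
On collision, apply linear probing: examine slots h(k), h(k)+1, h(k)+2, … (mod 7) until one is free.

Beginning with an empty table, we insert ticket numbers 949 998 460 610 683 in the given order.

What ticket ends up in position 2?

998

949 hashes to 1; slot 1 is free → place at 1.
998 hashes to 1; 1 taken → place at 2.
460 hashes to 6; slot 6 is free → place at 6.
610 hashes to 0; slot 0 is free → place at 0.
683 hashes to 1; 1,2 taken → place at 3.
Table: [610, 949, 998, 683, ., ., 460]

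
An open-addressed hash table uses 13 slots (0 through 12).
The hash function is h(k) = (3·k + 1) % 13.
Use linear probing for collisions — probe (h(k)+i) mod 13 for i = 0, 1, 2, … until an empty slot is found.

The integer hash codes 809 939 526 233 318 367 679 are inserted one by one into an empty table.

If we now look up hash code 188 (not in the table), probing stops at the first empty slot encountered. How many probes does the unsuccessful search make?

Insert 809: h=10, slot 10 empty => index 10.
Insert 939: h=10, slot 10 occupied => index 11.
Insert 526: h=6, slot 6 empty => index 6.
Insert 233: h=11, slot 11 occupied => index 12.
Insert 318: h=6, slot 6 occupied => index 7.
Insert 367: h=10, slots 10,11,12 occupied => index 0.
Insert 679: h=10, slots 10,11,12,0 occupied => index 1.
Table: [367, 679, -, -, -, -, 526, 318, -, -, 809, 939, 233]
Lookup 188: h=6, probe 6,7,8 → slot 8 empty, not found.

3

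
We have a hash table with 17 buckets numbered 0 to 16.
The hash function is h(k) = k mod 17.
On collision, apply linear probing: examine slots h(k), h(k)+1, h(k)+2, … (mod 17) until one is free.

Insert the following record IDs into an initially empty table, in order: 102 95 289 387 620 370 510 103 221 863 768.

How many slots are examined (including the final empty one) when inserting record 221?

Insert 102: h=0, slot 0 empty -> index 0.
Insert 95: h=10, slot 10 empty -> index 10.
Insert 289: h=0, slot 0 occupied -> index 1.
Insert 387: h=13, slot 13 empty -> index 13.
Insert 620: h=8, slot 8 empty -> index 8.
Insert 370: h=13, slot 13 occupied -> index 14.
Insert 510: h=0, slots 0,1 occupied -> index 2.
Insert 103: h=1, slots 1,2 occupied -> index 3.
Insert 221: h=0, slots 0,1,2,3 occupied -> index 4.
Insert 863: h=13, slots 13,14 occupied -> index 15.
Insert 768: h=3, slots 3,4 occupied -> index 5.
Table: [102, 289, 510, 103, 221, 768, ., ., 620, ., 95, ., ., 387, 370, 863, .]

5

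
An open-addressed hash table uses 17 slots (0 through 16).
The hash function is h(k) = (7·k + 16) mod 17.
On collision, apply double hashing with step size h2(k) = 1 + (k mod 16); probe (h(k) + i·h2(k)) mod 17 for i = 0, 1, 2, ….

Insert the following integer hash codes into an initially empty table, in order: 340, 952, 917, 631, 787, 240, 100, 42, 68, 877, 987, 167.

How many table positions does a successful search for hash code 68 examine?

Insert 340: h=16, slot 16 empty → index 16.
Insert 952: h=16, h2=9, slot 16 occupied → index 8.
Insert 917: h=9, slot 9 empty → index 9.
Insert 631: h=13, slot 13 empty → index 13.
Insert 787: h=0, slot 0 empty → index 0.
Insert 240: h=13, h2=1, slot 13 occupied → index 14.
Insert 100: h=2, slot 2 empty → index 2.
Insert 42: h=4, slot 4 empty → index 4.
Insert 68: h=16, h2=5, slots 16,4,9,14,2 occupied → index 7.
Insert 877: h=1, slot 1 empty → index 1.
Insert 987: h=6, slot 6 empty → index 6.
Insert 167: h=12, slot 12 empty → index 12.
Table: [787, 877, 100, ., 42, ., 987, 68, 952, 917, ., ., 167, 631, 240, ., 340]
Lookup 68: h=16, h2=5, probe 16,4,9,14,2,7 → found at 7.

6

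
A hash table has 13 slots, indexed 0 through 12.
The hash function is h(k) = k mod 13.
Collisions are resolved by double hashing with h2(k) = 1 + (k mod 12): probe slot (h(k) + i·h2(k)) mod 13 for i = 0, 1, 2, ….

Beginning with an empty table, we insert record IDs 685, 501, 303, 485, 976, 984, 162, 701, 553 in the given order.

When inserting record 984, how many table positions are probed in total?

3

685 hashes to 9; slot 9 is free → place at 9.
501 hashes to 7; slot 7 is free → place at 7.
303 hashes to 4; slot 4 is free → place at 4.
485 hashes to 4, h2=6; 4 taken → place at 10.
976 hashes to 1; slot 1 is free → place at 1.
984 hashes to 9, h2=1; 9,10 taken → place at 11.
162 hashes to 6; slot 6 is free → place at 6.
701 hashes to 12; slot 12 is free → place at 12.
553 hashes to 7, h2=2; 7,9,11 taken → place at 0.
Table: [553, 976, —, —, 303, —, 162, 501, —, 685, 485, 984, 701]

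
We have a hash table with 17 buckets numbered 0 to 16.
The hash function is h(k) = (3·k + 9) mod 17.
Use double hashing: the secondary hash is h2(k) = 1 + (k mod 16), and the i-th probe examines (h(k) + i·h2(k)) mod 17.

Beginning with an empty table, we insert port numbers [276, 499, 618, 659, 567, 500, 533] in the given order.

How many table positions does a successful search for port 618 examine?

276: h=4 => slot 4
499: h=10 => slot 10
618: h=10, h2=11, probe 10,4,15 => slot 15
659: h=14 => slot 14
567: h=10, h2=8, probe 10,1 => slot 1
500: h=13 => slot 13
533: h=10, h2=6, probe 10,16 => slot 16
Table: [∅, 567, ∅, ∅, 276, ∅, ∅, ∅, ∅, ∅, 499, ∅, ∅, 500, 659, 618, 533]
Lookup 618: h=10, h2=11, probe 10,4,15 → found at 15.

3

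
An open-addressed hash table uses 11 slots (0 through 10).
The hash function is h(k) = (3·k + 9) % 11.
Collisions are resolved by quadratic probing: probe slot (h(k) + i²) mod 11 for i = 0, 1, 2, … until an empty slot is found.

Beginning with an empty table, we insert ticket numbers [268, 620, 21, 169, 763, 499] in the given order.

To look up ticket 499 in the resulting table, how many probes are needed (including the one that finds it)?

5

Insert 268: h=10, slot 10 empty => index 10.
Insert 620: h=10, slot 10 occupied => index 0.
Insert 21: h=6, slot 6 empty => index 6.
Insert 169: h=10, slots 10,0 occupied => index 3.
Insert 763: h=10, slots 10,0,3 occupied => index 8.
Insert 499: h=10, slots 10,0,3,8 occupied => index 4.
Table: [620, ., ., 169, 499, ., 21, ., 763, ., 268]
Lookup 499: h=10, probe 10,0,3,8,4 → found at 4.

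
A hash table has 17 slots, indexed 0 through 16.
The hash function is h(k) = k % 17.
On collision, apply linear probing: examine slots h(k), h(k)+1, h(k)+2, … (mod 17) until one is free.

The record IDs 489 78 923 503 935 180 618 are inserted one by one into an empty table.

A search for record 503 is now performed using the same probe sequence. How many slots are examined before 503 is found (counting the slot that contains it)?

2

489 hashes to 13; slot 13 is free -> place at 13.
78 hashes to 10; slot 10 is free -> place at 10.
923 hashes to 5; slot 5 is free -> place at 5.
503 hashes to 10; 10 taken -> place at 11.
935 hashes to 0; slot 0 is free -> place at 0.
180 hashes to 10; 10,11 taken -> place at 12.
618 hashes to 6; slot 6 is free -> place at 6.
Table: [935, -, -, -, -, 923, 618, -, -, -, 78, 503, 180, 489, -, -, -]
Lookup 503: h=10, probe 10,11 → found at 11.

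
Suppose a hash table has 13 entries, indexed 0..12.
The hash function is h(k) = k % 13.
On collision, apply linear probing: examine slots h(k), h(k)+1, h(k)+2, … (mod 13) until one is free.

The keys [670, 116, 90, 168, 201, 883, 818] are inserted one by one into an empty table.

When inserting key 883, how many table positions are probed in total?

4

670 hashes to 7; slot 7 is free → place at 7.
116 hashes to 12; slot 12 is free → place at 12.
90 hashes to 12; 12 taken → place at 0.
168 hashes to 12; 12,0 taken → place at 1.
201 hashes to 6; slot 6 is free → place at 6.
883 hashes to 12; 12,0,1 taken → place at 2.
818 hashes to 12; 12,0,1,2 taken → place at 3.
Table: [90, 168, 883, 818, ., ., 201, 670, ., ., ., ., 116]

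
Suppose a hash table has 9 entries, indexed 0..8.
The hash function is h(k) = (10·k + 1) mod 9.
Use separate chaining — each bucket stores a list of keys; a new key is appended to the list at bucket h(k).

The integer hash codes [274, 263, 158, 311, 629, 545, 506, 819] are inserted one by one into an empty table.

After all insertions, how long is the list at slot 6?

Insert 274: h=5, bucket 5 empty → new chain.
Insert 263: h=3, bucket 3 empty → new chain.
Insert 158: h=6, bucket 6 empty → new chain.
Insert 311: h=6, bucket 6 nonempty → append to chain.
Insert 629: h=0, bucket 0 empty → new chain.
Insert 545: h=6, bucket 6 nonempty → append to chain.
Insert 506: h=3, bucket 3 nonempty → append to chain.
Insert 819: h=1, bucket 1 empty → new chain.
Final buckets:
0: 629
1: 819
2: -
3: 263 -> 506
4: -
5: 274
6: 158 -> 311 -> 545
7: -
8: -

3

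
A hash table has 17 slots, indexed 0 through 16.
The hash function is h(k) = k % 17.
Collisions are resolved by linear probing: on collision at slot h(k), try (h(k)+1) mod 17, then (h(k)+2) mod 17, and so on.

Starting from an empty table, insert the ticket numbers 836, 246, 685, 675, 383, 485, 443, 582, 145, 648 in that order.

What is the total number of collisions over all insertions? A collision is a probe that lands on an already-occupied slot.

3

836 hashes to 3; slot 3 is free -> place at 3.
246 hashes to 8; slot 8 is free -> place at 8.
685 hashes to 5; slot 5 is free -> place at 5.
675 hashes to 12; slot 12 is free -> place at 12.
383 hashes to 9; slot 9 is free -> place at 9.
485 hashes to 9; 9 taken -> place at 10.
443 hashes to 1; slot 1 is free -> place at 1.
582 hashes to 4; slot 4 is free -> place at 4.
145 hashes to 9; 9,10 taken -> place at 11.
648 hashes to 2; slot 2 is free -> place at 2.
Table: [_, 443, 648, 836, 582, 685, _, _, 246, 383, 485, 145, 675, _, _, _, _]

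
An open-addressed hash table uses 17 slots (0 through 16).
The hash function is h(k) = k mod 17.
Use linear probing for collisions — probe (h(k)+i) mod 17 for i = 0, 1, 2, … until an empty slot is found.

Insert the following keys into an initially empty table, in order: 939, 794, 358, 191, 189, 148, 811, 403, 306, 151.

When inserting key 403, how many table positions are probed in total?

Insert 939: h=4, slot 4 empty → index 4.
Insert 794: h=12, slot 12 empty → index 12.
Insert 358: h=1, slot 1 empty → index 1.
Insert 191: h=4, slot 4 occupied → index 5.
Insert 189: h=2, slot 2 empty → index 2.
Insert 148: h=12, slot 12 occupied → index 13.
Insert 811: h=12, slots 12,13 occupied → index 14.
Insert 403: h=12, slots 12,13,14 occupied → index 15.
Insert 306: h=0, slot 0 empty → index 0.
Insert 151: h=15, slot 15 occupied → index 16.
Table: [306, 358, 189, ., 939, 191, ., ., ., ., ., ., 794, 148, 811, 403, 151]

4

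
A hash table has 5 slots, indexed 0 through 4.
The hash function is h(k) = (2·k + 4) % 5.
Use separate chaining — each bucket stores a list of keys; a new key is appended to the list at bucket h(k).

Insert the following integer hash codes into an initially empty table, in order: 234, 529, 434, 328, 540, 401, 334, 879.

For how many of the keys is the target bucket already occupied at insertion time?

234 → bucket 2
529 → bucket 2 (collision)
434 → bucket 2 (collision)
328 → bucket 0
540 → bucket 4
401 → bucket 1
334 → bucket 2 (collision)
879 → bucket 2 (collision)
Final buckets:
0: 328
1: 401
2: 234 -> 529 -> 434 -> 334 -> 879
3: _
4: 540

4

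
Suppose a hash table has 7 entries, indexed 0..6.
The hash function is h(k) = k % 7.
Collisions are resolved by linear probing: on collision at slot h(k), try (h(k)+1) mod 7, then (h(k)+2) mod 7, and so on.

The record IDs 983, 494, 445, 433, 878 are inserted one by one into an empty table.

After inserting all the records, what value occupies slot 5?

445

983: h=3 -> slot 3
494: h=4 -> slot 4
445: h=4, probe 4,5 -> slot 5
433: h=6 -> slot 6
878: h=3, probe 3,4,5,6,0 -> slot 0
Table: [878, ∅, ∅, 983, 494, 445, 433]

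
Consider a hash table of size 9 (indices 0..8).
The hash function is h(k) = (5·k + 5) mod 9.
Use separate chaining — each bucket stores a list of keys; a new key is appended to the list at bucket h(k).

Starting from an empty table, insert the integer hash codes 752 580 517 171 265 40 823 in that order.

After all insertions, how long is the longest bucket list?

5

Insert 752: h=3, bucket 3 empty → new chain.
Insert 580: h=7, bucket 7 empty → new chain.
Insert 517: h=7, bucket 7 nonempty → append to chain.
Insert 171: h=5, bucket 5 empty → new chain.
Insert 265: h=7, bucket 7 nonempty → append to chain.
Insert 40: h=7, bucket 7 nonempty → append to chain.
Insert 823: h=7, bucket 7 nonempty → append to chain.
Final buckets:
0: —
1: —
2: —
3: 752
4: —
5: 171
6: —
7: 580 -> 517 -> 265 -> 40 -> 823
8: —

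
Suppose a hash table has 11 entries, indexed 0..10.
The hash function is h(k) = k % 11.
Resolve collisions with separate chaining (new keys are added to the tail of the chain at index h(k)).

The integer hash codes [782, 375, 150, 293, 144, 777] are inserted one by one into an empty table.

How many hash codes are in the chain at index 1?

Insert 782: h=1, bucket 1 empty -> new chain.
Insert 375: h=1, bucket 1 nonempty -> append to chain.
Insert 150: h=7, bucket 7 empty -> new chain.
Insert 293: h=7, bucket 7 nonempty -> append to chain.
Insert 144: h=1, bucket 1 nonempty -> append to chain.
Insert 777: h=7, bucket 7 nonempty -> append to chain.
Final buckets:
0: .
1: 782 -> 375 -> 144
2: .
3: .
4: .
5: .
6: .
7: 150 -> 293 -> 777
8: .
9: .
10: .

3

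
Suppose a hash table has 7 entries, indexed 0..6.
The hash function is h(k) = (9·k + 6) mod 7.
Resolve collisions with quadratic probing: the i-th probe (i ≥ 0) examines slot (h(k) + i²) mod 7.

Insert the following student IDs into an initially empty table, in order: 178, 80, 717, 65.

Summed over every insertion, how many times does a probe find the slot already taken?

3

Insert 178: h=5, slot 5 empty → index 5.
Insert 80: h=5, slot 5 occupied → index 6.
Insert 717: h=5, slots 5,6 occupied → index 2.
Insert 65: h=3, slot 3 empty → index 3.
Table: [_, _, 717, 65, _, 178, 80]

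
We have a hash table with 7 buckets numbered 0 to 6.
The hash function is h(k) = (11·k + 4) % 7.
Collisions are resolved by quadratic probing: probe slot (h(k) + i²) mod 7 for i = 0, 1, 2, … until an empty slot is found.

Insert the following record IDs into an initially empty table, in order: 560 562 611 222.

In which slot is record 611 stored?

6

Insert 560: h=4, slot 4 empty -> index 4.
Insert 562: h=5, slot 5 empty -> index 5.
Insert 611: h=5, slot 5 occupied -> index 6.
Insert 222: h=3, slot 3 empty -> index 3.
Table: [—, —, —, 222, 560, 562, 611]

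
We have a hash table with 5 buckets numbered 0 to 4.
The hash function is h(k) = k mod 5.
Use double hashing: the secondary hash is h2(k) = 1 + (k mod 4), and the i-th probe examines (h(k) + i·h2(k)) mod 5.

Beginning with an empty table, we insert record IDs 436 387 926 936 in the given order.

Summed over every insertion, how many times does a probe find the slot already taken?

Insert 436: h=1, slot 1 empty => index 1.
Insert 387: h=2, slot 2 empty => index 2.
Insert 926: h=1, h2=3, slot 1 occupied => index 4.
Insert 936: h=1, h2=1, slots 1,2 occupied => index 3.
Table: [_, 436, 387, 936, 926]

3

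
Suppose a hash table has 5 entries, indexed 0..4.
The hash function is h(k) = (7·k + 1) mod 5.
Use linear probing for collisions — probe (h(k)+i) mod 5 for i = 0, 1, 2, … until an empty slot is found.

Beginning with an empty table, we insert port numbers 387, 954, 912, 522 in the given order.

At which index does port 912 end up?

Insert 387: h=0, slot 0 empty → index 0.
Insert 954: h=4, slot 4 empty → index 4.
Insert 912: h=0, slot 0 occupied → index 1.
Insert 522: h=0, slots 0,1 occupied → index 2.
Table: [387, 912, 522, —, 954]

1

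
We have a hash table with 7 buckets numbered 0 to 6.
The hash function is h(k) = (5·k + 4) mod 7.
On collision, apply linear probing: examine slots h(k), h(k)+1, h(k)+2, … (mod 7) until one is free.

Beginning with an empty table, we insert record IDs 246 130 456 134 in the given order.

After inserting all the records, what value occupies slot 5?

134

246 hashes to 2; slot 2 is free => place at 2.
130 hashes to 3; slot 3 is free => place at 3.
456 hashes to 2; 2,3 taken => place at 4.
134 hashes to 2; 2,3,4 taken => place at 5.
Table: [_, _, 246, 130, 456, 134, _]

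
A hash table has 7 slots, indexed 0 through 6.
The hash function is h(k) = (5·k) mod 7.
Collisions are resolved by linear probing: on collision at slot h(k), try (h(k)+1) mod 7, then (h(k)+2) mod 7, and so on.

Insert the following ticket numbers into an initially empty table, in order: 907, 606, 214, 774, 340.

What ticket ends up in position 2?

774

907: h=6 => slot 6
606: h=6, probe 6,0 => slot 0
214: h=6, probe 6,0,1 => slot 1
774: h=6, probe 6,0,1,2 => slot 2
340: h=6, probe 6,0,1,2,3 => slot 3
Table: [606, 214, 774, 340, ∅, ∅, 907]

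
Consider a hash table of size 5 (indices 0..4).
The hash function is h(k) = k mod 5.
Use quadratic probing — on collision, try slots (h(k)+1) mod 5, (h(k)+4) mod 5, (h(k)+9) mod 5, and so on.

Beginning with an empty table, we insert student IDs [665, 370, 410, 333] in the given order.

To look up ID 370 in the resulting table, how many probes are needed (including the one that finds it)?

Insert 665: h=0, slot 0 empty → index 0.
Insert 370: h=0, slot 0 occupied → index 1.
Insert 410: h=0, slots 0,1 occupied → index 4.
Insert 333: h=3, slot 3 empty → index 3.
Table: [665, 370, —, 333, 410]
Lookup 370: h=0, probe 0,1 → found at 1.

2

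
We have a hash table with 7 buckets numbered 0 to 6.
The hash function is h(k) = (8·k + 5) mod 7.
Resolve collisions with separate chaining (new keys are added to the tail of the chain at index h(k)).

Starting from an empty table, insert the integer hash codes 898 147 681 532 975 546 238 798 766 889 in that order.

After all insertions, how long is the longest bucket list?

6

Insert 898: h=0, bucket 0 empty -> new chain.
Insert 147: h=5, bucket 5 empty -> new chain.
Insert 681: h=0, bucket 0 nonempty -> append to chain.
Insert 532: h=5, bucket 5 nonempty -> append to chain.
Insert 975: h=0, bucket 0 nonempty -> append to chain.
Insert 546: h=5, bucket 5 nonempty -> append to chain.
Insert 238: h=5, bucket 5 nonempty -> append to chain.
Insert 798: h=5, bucket 5 nonempty -> append to chain.
Insert 766: h=1, bucket 1 empty -> new chain.
Insert 889: h=5, bucket 5 nonempty -> append to chain.
Final buckets:
0: 898 -> 681 -> 975
1: 766
2: ∅
3: ∅
4: ∅
5: 147 -> 532 -> 546 -> 238 -> 798 -> 889
6: ∅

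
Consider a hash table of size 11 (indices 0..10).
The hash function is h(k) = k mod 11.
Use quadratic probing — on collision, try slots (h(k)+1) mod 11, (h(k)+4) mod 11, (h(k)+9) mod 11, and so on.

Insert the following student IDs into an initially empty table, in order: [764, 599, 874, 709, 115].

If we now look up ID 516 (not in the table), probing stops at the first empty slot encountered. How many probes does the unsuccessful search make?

2

764 hashes to 5; slot 5 is free -> place at 5.
599 hashes to 5; 5 taken -> place at 6.
874 hashes to 5; 5,6 taken -> place at 9.
709 hashes to 5; 5,6,9 taken -> place at 3.
115 hashes to 5; 5,6,9,3 taken -> place at 10.
Table: [∅, ∅, ∅, 709, ∅, 764, 599, ∅, ∅, 874, 115]
Lookup 516: h=10, probe 10,0 → slot 0 empty, not found.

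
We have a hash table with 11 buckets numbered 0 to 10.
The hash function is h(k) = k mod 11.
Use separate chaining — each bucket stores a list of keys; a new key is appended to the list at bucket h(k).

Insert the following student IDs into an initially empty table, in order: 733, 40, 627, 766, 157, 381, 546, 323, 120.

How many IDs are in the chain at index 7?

Insert 733: h=7, bucket 7 empty → new chain.
Insert 40: h=7, bucket 7 nonempty → append to chain.
Insert 627: h=0, bucket 0 empty → new chain.
Insert 766: h=7, bucket 7 nonempty → append to chain.
Insert 157: h=3, bucket 3 empty → new chain.
Insert 381: h=7, bucket 7 nonempty → append to chain.
Insert 546: h=7, bucket 7 nonempty → append to chain.
Insert 323: h=4, bucket 4 empty → new chain.
Insert 120: h=10, bucket 10 empty → new chain.
Final buckets:
0: 627
1: ∅
2: ∅
3: 157
4: 323
5: ∅
6: ∅
7: 733 -> 40 -> 766 -> 381 -> 546
8: ∅
9: ∅
10: 120

5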